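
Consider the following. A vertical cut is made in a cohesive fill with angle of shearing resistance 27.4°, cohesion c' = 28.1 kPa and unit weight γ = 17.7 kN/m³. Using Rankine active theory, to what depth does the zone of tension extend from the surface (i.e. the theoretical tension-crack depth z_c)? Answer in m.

5.22 m

K_a = tan²(45° − 27.4°/2) = 0.3697; √K_a = 0.6080.
The active pressure is zero where K_a γ z = 2c√K_a, so z_c = 2c/(γ√K_a) = 2×28.1/(17.7×0.6080) = 5.222 m.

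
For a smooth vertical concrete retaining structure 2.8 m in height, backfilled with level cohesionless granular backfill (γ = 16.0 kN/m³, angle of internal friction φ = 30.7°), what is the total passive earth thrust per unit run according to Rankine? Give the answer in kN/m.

194 kN/m

K_p = tan²(45° + φ/2) = 3.086.
P_p = ½ K_p γ H² = 0.5 × 3.086 × 16.0 × 2.8² = 193.6 kN/m.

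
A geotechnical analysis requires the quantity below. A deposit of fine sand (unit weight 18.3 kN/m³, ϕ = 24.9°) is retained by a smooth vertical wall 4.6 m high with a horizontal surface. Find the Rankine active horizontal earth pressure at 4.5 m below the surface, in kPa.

33.6 kPa

K_a = (1 − sin φ)/(1 + sin φ) = 0.4074.
σ_h = K_a γ z = 0.4074 × 18.3 × 4.5 = 33.55 kPa.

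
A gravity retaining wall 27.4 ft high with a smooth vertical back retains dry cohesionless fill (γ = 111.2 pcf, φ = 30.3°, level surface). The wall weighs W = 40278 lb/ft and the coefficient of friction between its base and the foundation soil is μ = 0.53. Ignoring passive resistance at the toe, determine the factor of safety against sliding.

1.55

K_a = tan²(45° − 30.3°/2) = 0.3293.
P_a = ½K_aγH² = 0.5×0.3293×111.2×27.4² = 13750 lb/ft, acting at H/3 = 9.133 ft above the base.
FS_sliding = μW / P_a = 0.53×40278 / 13750 = 1.553.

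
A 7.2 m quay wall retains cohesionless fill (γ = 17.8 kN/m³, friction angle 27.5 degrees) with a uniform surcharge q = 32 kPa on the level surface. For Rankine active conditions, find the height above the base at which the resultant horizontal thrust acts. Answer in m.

2.80 m

K_a = 0.3682.
Triangular part P₁ = ½K_aγH² = 169.9 at H/3 = 2.400 m; rectangular part P₂ = K_a q H = 84.84 at H/2 = 3.600 m.
ȳ = (P₁·2.400 + P₂·3.600)/(P₁+P₂) = 2.800 m.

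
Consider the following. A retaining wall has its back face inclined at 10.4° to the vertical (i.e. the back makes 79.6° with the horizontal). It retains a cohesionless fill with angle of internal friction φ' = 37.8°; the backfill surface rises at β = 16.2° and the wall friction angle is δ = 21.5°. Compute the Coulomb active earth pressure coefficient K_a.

0.369

K_a = sin²(α+φ) / [sin²α · sin(α−δ) · (1 + √{sin(φ+δ)sin(φ−β) / (sin(α−δ)sin(α+β))})²].
With α = 79.6°, φ = 37.8°, δ = 21.5°, β = 16.2°: K_a = 0.3692.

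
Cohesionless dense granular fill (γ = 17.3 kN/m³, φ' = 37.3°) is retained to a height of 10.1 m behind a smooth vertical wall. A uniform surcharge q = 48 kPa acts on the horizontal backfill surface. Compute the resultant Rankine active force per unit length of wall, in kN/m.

335 kN/m

K_a = tan²(45° − φ/2) = 0.2453.
Soil triangle: ½ K_a γ H² = 0.5×0.2453×17.3×10.1² = 216.5 kN/m.
Surcharge rectangle: K_a q H = 0.2453×48×10.1 = 118.9 kN/m.
Total = 216.5 + 118.9 = 335.4 kN/m.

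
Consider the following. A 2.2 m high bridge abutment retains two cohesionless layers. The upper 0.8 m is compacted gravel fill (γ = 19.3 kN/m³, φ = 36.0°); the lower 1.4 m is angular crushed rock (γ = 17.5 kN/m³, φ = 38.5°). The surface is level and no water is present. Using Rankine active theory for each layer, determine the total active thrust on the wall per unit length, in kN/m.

10.6 kN/m

K_a1 = tan²(45°−36.0°/2) = 0.2596; K_a2 = tan²(45°−38.5°/2) = 0.2327.
Layer 1: σ at base = K_a1 γ₁ h₁ = 4.008 kPa; P₁ = ½×4.008×0.8 = 1.603.
Layer 2: σ_v at top = γ₁h₁ = 15.44; σ_h top = K_a2×15.44 = 3.592; σ_h base = K_a2×(15.44+17.5×1.4) = 9.292.
P₂ = ½(3.592+9.292)×1.4 = 9.019. Total P_a = 1.603+9.019 = 10.62 kN/m.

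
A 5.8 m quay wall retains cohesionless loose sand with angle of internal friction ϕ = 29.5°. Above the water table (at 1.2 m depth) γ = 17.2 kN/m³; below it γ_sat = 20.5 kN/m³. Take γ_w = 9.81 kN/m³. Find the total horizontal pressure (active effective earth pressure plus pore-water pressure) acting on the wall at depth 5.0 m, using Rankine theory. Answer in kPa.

58.1 kPa

K_a = (1 − sin φ)/(1 + sin φ) = 0.3401.
γ' = 20.5 − 9.81 = 10.69 kN/m³.
Effective vertical stress at 5.0 m: σ'_v = 17.2×1.2 + 10.69×3.80 = 61.26 kPa.
σ'_h = K_a σ'_v = 0.3401 × 61.26 = 20.84 kPa; u = γ_w × 3.80 = 37.28 kPa.
Total σ_h = 20.84 + 37.28 = 58.11 kPa.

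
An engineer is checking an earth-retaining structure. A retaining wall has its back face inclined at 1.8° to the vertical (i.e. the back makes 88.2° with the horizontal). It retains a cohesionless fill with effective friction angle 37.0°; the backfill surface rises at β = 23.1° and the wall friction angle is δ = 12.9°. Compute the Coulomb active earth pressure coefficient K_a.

K_a = sin²(α+φ) / [sin²α · sin(α−δ) · (1 + √{sin(φ+δ)sin(φ−β) / (sin(α−δ)sin(α+β))})²].
With α = 88.2°, φ = 37.0°, δ = 12.9°, β = 23.1°: K_a = 0.3280.

0.328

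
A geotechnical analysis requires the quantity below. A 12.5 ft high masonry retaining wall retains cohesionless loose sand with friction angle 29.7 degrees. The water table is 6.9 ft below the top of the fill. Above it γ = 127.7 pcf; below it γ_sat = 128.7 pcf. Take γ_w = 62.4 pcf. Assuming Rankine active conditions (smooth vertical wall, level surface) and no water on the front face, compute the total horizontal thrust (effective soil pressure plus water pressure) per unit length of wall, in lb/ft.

4020 lb/ft

K_a = tan²(45° − φ/2) = 0.3374.
γ' = 128.7 − 62.4 = 66.30 pcf. Depth below WT = 5.6 ft.
σ'_h at WT = K_a γ d_w = 297.3 psf; at base = 297.3 + K_a γ' × 5.6 = 422.5 psf.
P₁ (0–6.9 ft) = ½×297.3×6.9 = 1026. P₂ (6.9–12.5 ft) = ½(297.3+422.5)×5.6 = 2015.
P_w = ½ γ_w h₂² = 0.5×62.4×5.6² = 978.4. Total = 1026+2015+978.4 = 4020 lb/ft.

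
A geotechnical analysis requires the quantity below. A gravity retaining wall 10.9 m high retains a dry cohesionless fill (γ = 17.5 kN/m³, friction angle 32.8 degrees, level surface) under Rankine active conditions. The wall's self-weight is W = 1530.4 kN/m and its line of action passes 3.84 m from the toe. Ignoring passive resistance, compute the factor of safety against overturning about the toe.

K_a = tan²(45° − 32.8°/2) = 0.2973.
P_a = ½K_aγH² = 0.5×0.2973×17.5×10.9² = 309.0 kN/m, acting at H/3 = 3.633 m above the base.
Overturning moment M_o = P_a × H/3 = 309.0 × 3.633 = 1123.
Resisting moment M_r = W × 3.84 = 1530.4 × 3.84 = 5877.
FS_overturning = M_r/M_o = 5877/1123 = 5.234.

5.23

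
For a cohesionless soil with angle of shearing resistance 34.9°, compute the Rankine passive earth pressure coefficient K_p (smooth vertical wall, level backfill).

K_p = (1 + sin φ)/(1 − sin φ) = tan²(45° + 34.9°/2) = 3.674.

3.67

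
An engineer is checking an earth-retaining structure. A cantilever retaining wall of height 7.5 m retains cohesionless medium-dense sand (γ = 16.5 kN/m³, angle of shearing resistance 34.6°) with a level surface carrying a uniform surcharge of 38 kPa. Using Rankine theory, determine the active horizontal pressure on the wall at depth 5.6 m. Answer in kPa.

K_a = (1 − sin φ)/(1 + sin φ) = 0.2756.
σ_v = γz + q = 16.5 × 5.6 + 38 = 130.4 kPa.
σ_h = K_a σ_v = 0.2756 × 130.4 = 35.94 kPa.

35.9 kPa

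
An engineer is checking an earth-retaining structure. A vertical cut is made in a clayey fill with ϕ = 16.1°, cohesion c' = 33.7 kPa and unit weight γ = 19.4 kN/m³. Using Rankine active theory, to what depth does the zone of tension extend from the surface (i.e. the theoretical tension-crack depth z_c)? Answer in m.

K_a = tan²(45° − 16.1°/2) = 0.5658; √K_a = 0.7522.
The active pressure is zero where K_a γ z = 2c√K_a, so z_c = 2c/(γ√K_a) = 2×33.7/(19.4×0.7522) = 4.619 m.

4.62 m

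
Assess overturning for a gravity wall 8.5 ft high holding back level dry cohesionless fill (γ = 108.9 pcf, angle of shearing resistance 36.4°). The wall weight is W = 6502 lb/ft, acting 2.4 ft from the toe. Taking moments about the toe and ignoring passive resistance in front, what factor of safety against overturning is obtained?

K_a = tan²(45° − 36.4°/2) = 0.2552.
P_a = ½K_aγH² = 0.5×0.2552×108.9×8.5² = 1004 lb/ft, acting at H/3 = 2.833 ft above the base.
Overturning moment M_o = P_a × H/3 = 1004 × 2.833 = 2844.
Resisting moment M_r = W × 2.4 = 6502 × 2.4 = 15600.
FS_overturning = M_r/M_o = 15600/2844 = 5.487.

5.49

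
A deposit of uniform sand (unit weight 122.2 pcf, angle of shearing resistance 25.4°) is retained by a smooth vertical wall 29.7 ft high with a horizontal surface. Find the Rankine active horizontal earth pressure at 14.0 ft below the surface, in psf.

K_a = (1 − sin φ)/(1 + sin φ) = 0.3996.
σ_h = K_a γ z = 0.3996 × 122.2 × 14.0 = 683.7 psf.

684 psf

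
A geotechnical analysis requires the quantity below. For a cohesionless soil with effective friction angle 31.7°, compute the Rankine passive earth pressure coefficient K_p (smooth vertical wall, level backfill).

3.21

K_p = (1 + sin φ)/(1 − sin φ) = tan²(45° + 31.7°/2) = 3.215.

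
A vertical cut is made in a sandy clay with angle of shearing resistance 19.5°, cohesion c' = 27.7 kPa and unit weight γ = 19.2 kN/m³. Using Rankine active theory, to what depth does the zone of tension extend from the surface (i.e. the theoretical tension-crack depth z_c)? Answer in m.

4.08 m

K_a = tan²(45° − 19.5°/2) = 0.4995; √K_a = 0.7067.
The active pressure is zero where K_a γ z = 2c√K_a, so z_c = 2c/(γ√K_a) = 2×27.7/(19.2×0.7067) = 4.083 m.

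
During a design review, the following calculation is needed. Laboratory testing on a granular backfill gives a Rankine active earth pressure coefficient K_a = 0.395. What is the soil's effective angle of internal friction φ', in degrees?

K_a = tan²(45° − φ/2) ⇒ 45° − φ/2 = arctan(√0.395) = 32.15°.
φ = 2(45° − 32.15°) = 25.70°.

25.7°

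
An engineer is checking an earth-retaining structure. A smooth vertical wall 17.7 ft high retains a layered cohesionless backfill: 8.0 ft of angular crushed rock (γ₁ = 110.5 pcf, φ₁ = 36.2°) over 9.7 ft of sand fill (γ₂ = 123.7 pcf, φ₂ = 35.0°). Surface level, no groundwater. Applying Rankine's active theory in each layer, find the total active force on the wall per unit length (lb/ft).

4810 lb/ft

K_a1 = tan²(45°−36.2°/2) = 0.2574; K_a2 = tan²(45°−35.0°/2) = 0.2710.
Layer 1: σ at base = K_a1 γ₁ h₁ = 227.5 psf; P₁ = ½×227.5×8.0 = 910.1.
Layer 2: σ_v at top = γ₁h₁ = 884.0; σ_h top = K_a2×884.0 = 239.6; σ_h base = K_a2×(884.0+123.7×9.7) = 564.7.
P₂ = ½(239.6+564.7)×9.7 = 3901. Total P_a = 910.1+3901 = 4811 lb/ft.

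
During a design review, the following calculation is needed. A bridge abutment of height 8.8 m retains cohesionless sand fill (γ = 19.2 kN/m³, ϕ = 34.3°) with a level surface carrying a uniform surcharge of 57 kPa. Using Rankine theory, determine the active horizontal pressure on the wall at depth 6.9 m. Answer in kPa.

52.9 kPa

K_a = (1 − sin φ)/(1 + sin φ) = 0.2792.
σ_v = γz + q = 19.2 × 6.9 + 57 = 189.5 kPa.
σ_h = K_a σ_v = 0.2792 × 189.5 = 52.90 kPa.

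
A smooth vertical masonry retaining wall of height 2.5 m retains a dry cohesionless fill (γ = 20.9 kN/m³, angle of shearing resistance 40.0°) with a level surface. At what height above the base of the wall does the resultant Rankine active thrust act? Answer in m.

K_a = 0.2174.
The pressure distribution is triangular, so the resultant acts at H/3 above the base = 2.5/3 = 0.8333 m.

0.833 m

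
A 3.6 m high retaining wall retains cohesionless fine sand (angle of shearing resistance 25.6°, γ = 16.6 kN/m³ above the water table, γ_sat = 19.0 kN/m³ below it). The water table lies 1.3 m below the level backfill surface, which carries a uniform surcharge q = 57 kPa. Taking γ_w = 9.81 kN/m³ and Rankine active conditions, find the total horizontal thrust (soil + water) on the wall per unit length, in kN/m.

K_a = tan²(45° − φ/2) = 0.3966.
γ' = 19.0 − 9.81 = 9.190 kN/m³. h₂ = H − d_w = 2.3 m.
σ'_h: at surface K_a·q = 22.60; at WT K_a(q+γd_w) = 31.16; at base K_a(q+γd_w+γ'h₂) = 39.54 kPa.
P₁ = ½(22.60+31.16)×1.3 = 34.95; P₂ = ½(31.16+39.54)×2.3 = 81.31; P_w = ½γ_w h₂² = 25.95.
Total = 34.95+81.31+25.95 = 142.2 kN/m.

142 kN/m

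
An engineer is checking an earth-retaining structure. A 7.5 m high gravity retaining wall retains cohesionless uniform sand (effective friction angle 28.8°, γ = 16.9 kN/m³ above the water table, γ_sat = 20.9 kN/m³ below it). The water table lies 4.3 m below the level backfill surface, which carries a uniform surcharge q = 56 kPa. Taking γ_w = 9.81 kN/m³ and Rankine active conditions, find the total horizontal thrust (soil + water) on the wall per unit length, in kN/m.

353 kN/m

K_a = tan²(45° − φ/2) = 0.3498.
γ' = 20.9 − 9.81 = 11.09 kN/m³. h₂ = H − d_w = 3.2 m.
σ'_h: at surface K_a·q = 19.59; at WT K_a(q+γd_w) = 45.00; at base K_a(q+γd_w+γ'h₂) = 57.41 kPa.
P₁ = ½(19.59+45.00)×4.3 = 138.9; P₂ = ½(45.00+57.41)×3.2 = 163.9; P_w = ½γ_w h₂² = 50.23.
Total = 138.9+163.9+50.23 = 353.0 kN/m.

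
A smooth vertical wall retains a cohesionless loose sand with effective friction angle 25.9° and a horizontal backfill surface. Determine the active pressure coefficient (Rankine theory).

0.392

K_a = (1 − sin φ)/(1 + sin φ) = (1 − sin 25.9°)/(1 + sin 25.9°) = 0.3920.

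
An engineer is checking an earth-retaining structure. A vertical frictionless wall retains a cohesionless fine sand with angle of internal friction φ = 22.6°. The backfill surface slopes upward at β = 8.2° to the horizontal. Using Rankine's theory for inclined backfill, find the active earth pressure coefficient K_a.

0.465

K_a = cos β · (cos β − √(cos²β − cos²φ)) / (cos β + √(cos²β − cos²φ)).
cos β = 0.9898, cos φ = 0.9232, √(cos²β − cos²φ) = 0.3568.
K_a = 0.9898 × (0.9898 − 0.3568)/(0.9898 + 0.3568) = 0.4652.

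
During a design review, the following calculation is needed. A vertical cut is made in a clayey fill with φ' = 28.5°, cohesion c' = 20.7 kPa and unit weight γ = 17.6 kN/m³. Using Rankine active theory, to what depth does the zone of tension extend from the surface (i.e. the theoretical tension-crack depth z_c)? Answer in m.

K_a = tan²(45° − 28.5°/2) = 0.3540; √K_a = 0.5949.
The active pressure is zero where K_a γ z = 2c√K_a, so z_c = 2c/(γ√K_a) = 2×20.7/(17.6×0.5949) = 3.954 m.

3.95 m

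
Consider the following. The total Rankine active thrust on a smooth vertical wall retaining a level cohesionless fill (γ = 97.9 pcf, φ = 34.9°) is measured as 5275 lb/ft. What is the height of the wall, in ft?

19.9 ft

K_a = 0.2721. P_a = ½ K_a γ H² ⇒ H = √(2P_a/(K_a γ)).
H = √(2×5275/(0.2721×97.9)) = 19.90 ft.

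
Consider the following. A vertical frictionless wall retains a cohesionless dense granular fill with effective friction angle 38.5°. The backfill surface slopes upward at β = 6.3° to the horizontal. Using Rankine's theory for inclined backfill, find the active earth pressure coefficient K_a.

K_a = cos β · (cos β − √(cos²β − cos²φ)) / (cos β + √(cos²β − cos²φ)).
cos β = 0.9940, cos φ = 0.7826, √(cos²β − cos²φ) = 0.6128.
K_a = 0.9940 × (0.9940 − 0.6128)/(0.9940 + 0.6128) = 0.2358.

0.236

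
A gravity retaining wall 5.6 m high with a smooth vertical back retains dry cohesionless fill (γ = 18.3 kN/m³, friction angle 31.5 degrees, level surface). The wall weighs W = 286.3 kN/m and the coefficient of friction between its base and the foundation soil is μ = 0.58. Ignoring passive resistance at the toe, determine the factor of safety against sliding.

K_a = tan²(45° − 31.5°/2) = 0.3136.
P_a = ½K_aγH² = 0.5×0.3136×18.3×5.6² = 89.99 kN/m, acting at H/3 = 1.867 m above the base.
FS_sliding = μW / P_a = 0.58×286.3 / 89.99 = 1.845.

1.85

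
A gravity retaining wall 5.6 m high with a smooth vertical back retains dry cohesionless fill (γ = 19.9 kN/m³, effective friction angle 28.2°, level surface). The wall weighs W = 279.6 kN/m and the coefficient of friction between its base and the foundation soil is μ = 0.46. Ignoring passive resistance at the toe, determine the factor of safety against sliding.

1.15

K_a = tan²(45° − 28.2°/2) = 0.3582.
P_a = ½K_aγH² = 0.5×0.3582×19.9×5.6² = 111.8 kN/m, acting at H/3 = 1.867 m above the base.
FS_sliding = μW / P_a = 0.46×279.6 / 111.8 = 1.151.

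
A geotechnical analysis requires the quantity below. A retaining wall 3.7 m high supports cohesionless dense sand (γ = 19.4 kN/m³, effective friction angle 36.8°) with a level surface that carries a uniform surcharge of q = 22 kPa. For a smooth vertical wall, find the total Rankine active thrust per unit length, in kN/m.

53.7 kN/m

K_a = tan²(45° − φ/2) = 0.2508.
Soil triangle: ½ K_a γ H² = 0.5×0.2508×19.4×3.7² = 33.30 kN/m.
Surcharge rectangle: K_a q H = 0.2508×22×3.7 = 20.41 kN/m.
Total = 33.30 + 20.41 = 53.71 kN/m.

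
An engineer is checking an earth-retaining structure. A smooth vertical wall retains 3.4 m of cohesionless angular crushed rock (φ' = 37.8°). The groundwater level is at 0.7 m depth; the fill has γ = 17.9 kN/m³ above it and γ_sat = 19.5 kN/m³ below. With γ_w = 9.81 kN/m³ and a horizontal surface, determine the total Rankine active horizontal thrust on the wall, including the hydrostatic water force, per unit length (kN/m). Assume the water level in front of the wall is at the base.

K_a = tan²(45° − φ/2) = 0.2400.
γ' = 19.5 − 9.81 = 9.690 kN/m³. Depth below WT = 2.7 m.
σ'_h at WT = K_a γ d_w = 3.007 kPa; at base = 3.007 + K_a γ' × 2.7 = 9.286 kPa.
P₁ (0–0.7 m) = ½×3.007×0.7 = 1.053. P₂ (0.7–3.4 m) = ½(3.007+9.286)×2.7 = 16.60.
P_w = ½ γ_w h₂² = 0.5×9.81×2.7² = 35.76. Total = 1.053+16.60+35.76 = 53.41 kN/m.

53.4 kN/m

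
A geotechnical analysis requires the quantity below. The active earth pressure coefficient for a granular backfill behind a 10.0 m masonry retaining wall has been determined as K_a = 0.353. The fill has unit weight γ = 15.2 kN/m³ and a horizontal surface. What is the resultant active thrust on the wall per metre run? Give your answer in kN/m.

P = ½ K_a γ H² = 0.5 × 0.353 × 15.2 × 10.0² = 268.3 kN/m.

268 kN/m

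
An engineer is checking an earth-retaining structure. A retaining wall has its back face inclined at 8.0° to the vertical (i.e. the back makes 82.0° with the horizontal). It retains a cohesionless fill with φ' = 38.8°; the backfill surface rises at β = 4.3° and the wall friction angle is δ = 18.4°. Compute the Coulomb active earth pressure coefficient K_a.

K_a = sin²(α+φ) / [sin²α · sin(α−δ) · (1 + √{sin(φ+δ)sin(φ−β) / (sin(α−δ)sin(α+β))})²].
With α = 82.0°, φ = 38.8°, δ = 18.4°, β = 4.3°: K_a = 0.2807.

0.281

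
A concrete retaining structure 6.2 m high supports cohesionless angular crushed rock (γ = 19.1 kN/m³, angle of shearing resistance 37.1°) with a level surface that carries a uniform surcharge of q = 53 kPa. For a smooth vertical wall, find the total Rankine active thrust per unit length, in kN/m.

K_a = tan²(45° − φ/2) = 0.2475.
Soil triangle: ½ K_a γ H² = 0.5×0.2475×19.1×6.2² = 90.86 kN/m.
Surcharge rectangle: K_a q H = 0.2475×53×6.2 = 81.33 kN/m.
Total = 90.86 + 81.33 = 172.2 kN/m.

172 kN/m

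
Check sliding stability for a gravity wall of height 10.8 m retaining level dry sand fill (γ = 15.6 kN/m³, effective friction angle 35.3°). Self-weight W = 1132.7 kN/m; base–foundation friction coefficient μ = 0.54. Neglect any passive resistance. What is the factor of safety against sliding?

2.51

K_a = tan²(45° − 35.3°/2) = 0.2675.
P_a = ½K_aγH² = 0.5×0.2675×15.6×10.8² = 243.4 kN/m, acting at H/3 = 3.600 m above the base.
FS_sliding = μW / P_a = 0.54×1132.7 / 243.4 = 2.513.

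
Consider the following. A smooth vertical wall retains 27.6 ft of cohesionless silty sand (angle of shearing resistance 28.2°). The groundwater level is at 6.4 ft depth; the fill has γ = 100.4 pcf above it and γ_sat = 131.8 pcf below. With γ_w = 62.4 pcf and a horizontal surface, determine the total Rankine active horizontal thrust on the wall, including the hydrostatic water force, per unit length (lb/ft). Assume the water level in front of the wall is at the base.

25200 lb/ft

K_a = tan²(45° − φ/2) = 0.3582.
γ' = 131.8 − 62.4 = 69.40 pcf. Depth below WT = 21.2 ft.
σ'_h at WT = K_a γ d_w = 230.2 psf; at base = 230.2 + K_a γ' × 21.2 = 757.2 psf.
P₁ (0–6.4 ft) = ½×230.2×6.4 = 736.5. P₂ (6.4–27.6 ft) = ½(230.2+757.2)×21.2 = 10470.
P_w = ½ γ_w h₂² = 0.5×62.4×21.2² = 14020. Total = 736.5+10470+14020 = 25220 lb/ft.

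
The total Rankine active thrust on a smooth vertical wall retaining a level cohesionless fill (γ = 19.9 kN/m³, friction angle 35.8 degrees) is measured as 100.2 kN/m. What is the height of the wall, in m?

K_a = 0.2619. P_a = ½ K_a γ H² ⇒ H = √(2P_a/(K_a γ)).
H = √(2×100.2/(0.2619×19.9)) = 6.201 m.

6.20 m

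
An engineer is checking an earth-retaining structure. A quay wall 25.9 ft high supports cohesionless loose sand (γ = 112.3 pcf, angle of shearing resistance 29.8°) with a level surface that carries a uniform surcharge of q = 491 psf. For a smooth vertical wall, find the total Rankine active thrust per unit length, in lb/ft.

K_a = tan²(45° − φ/2) = 0.3360.
Soil triangle: ½ K_a γ H² = 0.5×0.3360×112.3×25.9² = 12660 lb/ft.
Surcharge rectangle: K_a q H = 0.3360×491×25.9 = 4273 lb/ft.
Total = 12660 + 4273 = 16930 lb/ft.

16900 lb/ft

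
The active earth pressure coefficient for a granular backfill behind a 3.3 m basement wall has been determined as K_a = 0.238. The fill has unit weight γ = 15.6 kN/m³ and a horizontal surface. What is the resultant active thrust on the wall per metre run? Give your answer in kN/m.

20.2 kN/m

P = ½ K_a γ H² = 0.5 × 0.238 × 15.6 × 3.3² = 20.22 kN/m.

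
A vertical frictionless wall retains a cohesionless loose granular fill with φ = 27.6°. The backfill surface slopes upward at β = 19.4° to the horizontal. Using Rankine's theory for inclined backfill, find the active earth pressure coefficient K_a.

K_a = cos β · (cos β − √(cos²β − cos²φ)) / (cos β + √(cos²β − cos²φ)).
cos β = 0.9432, cos φ = 0.8862, √(cos²β − cos²φ) = 0.3230.
K_a = 0.9432 × (0.9432 − 0.3230)/(0.9432 + 0.3230) = 0.4620.

0.462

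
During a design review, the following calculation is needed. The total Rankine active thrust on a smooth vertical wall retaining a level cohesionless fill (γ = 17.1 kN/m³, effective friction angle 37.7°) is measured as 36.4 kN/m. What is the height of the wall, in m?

K_a = 0.2411. P_a = ½ K_a γ H² ⇒ H = √(2P_a/(K_a γ)).
H = √(2×36.4/(0.2411×17.1)) = 4.202 m.

4.20 m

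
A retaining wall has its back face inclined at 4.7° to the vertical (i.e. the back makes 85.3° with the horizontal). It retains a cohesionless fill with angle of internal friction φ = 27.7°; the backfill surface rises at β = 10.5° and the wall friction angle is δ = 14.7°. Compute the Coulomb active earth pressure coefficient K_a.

K_a = sin²(α+φ) / [sin²α · sin(α−δ) · (1 + √{sin(φ+δ)sin(φ−β) / (sin(α−δ)sin(α+β))})²].
With α = 85.3°, φ = 27.7°, δ = 14.7°, β = 10.5°: K_a = 0.4237.

0.424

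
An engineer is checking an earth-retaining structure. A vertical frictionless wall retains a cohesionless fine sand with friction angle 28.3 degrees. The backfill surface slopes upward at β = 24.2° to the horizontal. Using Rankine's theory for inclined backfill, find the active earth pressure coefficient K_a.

K_a = cos β · (cos β − √(cos²β − cos²φ)) / (cos β + √(cos²β − cos²φ)).
cos β = 0.9121, cos φ = 0.8805, √(cos²β − cos²φ) = 0.2382.
K_a = 0.9121 × (0.9121 − 0.2382)/(0.9121 + 0.2382) = 0.5344.

0.534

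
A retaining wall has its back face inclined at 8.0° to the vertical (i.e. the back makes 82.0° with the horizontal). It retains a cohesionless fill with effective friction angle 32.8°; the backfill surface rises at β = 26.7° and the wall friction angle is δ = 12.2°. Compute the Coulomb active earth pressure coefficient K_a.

K_a = sin²(α+φ) / [sin²α · sin(α−δ) · (1 + √{sin(φ+δ)sin(φ−β) / (sin(α−δ)sin(α+β))})²].
With α = 82.0°, φ = 32.8°, δ = 12.2°, β = 26.7°: K_a = 0.5375.

0.537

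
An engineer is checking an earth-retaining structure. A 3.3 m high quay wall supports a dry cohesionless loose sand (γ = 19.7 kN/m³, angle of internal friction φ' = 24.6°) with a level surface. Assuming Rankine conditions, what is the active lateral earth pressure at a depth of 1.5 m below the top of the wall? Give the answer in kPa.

12.2 kPa

K_a = (1 − sin φ)/(1 + sin φ) = 0.4121.
σ_h = K_a γ z = 0.4121 × 19.7 × 1.5 = 12.18 kPa.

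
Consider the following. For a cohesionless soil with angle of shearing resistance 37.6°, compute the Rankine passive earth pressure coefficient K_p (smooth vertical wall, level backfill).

4.13

K_p = (1 + sin φ)/(1 − sin φ) = tan²(45° + 37.6°/2) = 4.130.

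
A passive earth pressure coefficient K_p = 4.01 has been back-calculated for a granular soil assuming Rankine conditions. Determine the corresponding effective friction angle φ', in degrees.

K_p = (1+sin φ)/(1−sin φ) ⇒ sin φ = (K_p − 1)/(K_p + 1) = 0.6008.
φ = arcsin(0.6008) = 36.93°.

36.9°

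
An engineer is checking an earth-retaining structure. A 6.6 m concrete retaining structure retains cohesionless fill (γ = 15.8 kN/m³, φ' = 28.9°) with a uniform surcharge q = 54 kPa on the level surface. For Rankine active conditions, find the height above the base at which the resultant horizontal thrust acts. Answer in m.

K_a = 0.3484.
Triangular part P₁ = ½K_aγH² = 119.9 at H/3 = 2.200 m; rectangular part P₂ = K_a q H = 124.2 at H/2 = 3.300 m.
ȳ = (P₁·2.200 + P₂·3.300)/(P₁+P₂) = 2.760 m.

2.76 m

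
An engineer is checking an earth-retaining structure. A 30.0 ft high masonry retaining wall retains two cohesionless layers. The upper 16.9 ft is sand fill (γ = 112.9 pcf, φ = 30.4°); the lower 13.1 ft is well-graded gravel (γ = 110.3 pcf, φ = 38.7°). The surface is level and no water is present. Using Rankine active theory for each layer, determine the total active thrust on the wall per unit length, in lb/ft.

K_a1 = tan²(45°−30.4°/2) = 0.3280; K_a2 = tan²(45°−38.7°/2) = 0.2306.
Layer 1: σ at base = K_a1 γ₁ h₁ = 625.8 psf; P₁ = ½×625.8×16.9 = 5288.
Layer 2: σ_v at top = γ₁h₁ = 1908; σ_h top = K_a2×1908 = 440.0; σ_h base = K_a2×(1908+110.3×13.1) = 773.1.
P₂ = ½(440.0+773.1)×13.1 = 7946. Total P_a = 5288+7946 = 13230 lb/ft.

13200 lb/ft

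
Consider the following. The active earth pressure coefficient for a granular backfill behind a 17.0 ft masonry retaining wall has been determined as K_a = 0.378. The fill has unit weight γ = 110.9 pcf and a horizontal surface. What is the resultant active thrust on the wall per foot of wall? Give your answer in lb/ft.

6060 lb/ft

P = ½ K_a γ H² = 0.5 × 0.378 × 110.9 × 17.0² = 6057 lb/ft.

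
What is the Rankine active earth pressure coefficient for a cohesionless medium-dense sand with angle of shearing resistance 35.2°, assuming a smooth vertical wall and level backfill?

K_a = (1 − sin φ)/(1 + sin φ) = (1 − sin 35.2°)/(1 + sin 35.2°) = 0.2687.

0.269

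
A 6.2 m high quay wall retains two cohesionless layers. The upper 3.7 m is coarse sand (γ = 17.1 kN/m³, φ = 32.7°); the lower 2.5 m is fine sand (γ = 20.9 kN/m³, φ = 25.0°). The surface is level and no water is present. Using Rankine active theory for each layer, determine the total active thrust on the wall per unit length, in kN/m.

K_a1 = tan²(45°−32.7°/2) = 0.2985; K_a2 = tan²(45°−25.0°/2) = 0.4059.
Layer 1: σ at base = K_a1 γ₁ h₁ = 18.89 kPa; P₁ = ½×18.89×3.7 = 34.94.
Layer 2: σ_v at top = γ₁h₁ = 63.27; σ_h top = K_a2×63.27 = 25.68; σ_h base = K_a2×(63.27+20.9×2.5) = 46.88.
P₂ = ½(25.68+46.88)×2.5 = 90.70. Total P_a = 34.94+90.70 = 125.6 kN/m.

126 kN/m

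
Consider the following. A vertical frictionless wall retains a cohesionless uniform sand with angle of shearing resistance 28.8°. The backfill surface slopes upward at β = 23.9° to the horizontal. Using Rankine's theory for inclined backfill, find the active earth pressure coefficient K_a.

0.509

K_a = cos β · (cos β − √(cos²β − cos²φ)) / (cos β + √(cos²β − cos²φ)).
cos β = 0.9143, cos φ = 0.8763, √(cos²β − cos²φ) = 0.2607.
K_a = 0.9143 × (0.9143 − 0.2607)/(0.9143 + 0.2607) = 0.5086.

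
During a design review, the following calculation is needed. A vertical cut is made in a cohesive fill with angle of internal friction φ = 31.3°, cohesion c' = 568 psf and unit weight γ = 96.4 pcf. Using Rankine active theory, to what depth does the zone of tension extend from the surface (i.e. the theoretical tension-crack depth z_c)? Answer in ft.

K_a = tan²(45° − 31.3°/2) = 0.3162; √K_a = 0.5623.
The active pressure is zero where K_a γ z = 2c√K_a, so z_c = 2c/(γ√K_a) = 2×568/(96.4×0.5623) = 20.96 ft.

21.0 ft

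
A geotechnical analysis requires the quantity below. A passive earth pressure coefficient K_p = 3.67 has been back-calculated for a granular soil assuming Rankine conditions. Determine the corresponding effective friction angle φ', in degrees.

K_p = (1+sin φ)/(1−sin φ) ⇒ sin φ = (K_p − 1)/(K_p + 1) = 0.5717.
φ = arcsin(0.5717) = 34.87°.

34.9°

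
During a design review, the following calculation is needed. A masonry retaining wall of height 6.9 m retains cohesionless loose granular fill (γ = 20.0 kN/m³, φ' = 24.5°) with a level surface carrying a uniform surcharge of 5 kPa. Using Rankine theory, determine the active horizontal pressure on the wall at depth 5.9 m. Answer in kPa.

K_a = (1 − sin φ)/(1 + sin φ) = 0.4137.
σ_v = γz + q = 20.0 × 5.9 + 5 = 123.0 kPa.
σ_h = K_a σ_v = 0.4137 × 123.0 = 50.89 kPa.

50.9 kPa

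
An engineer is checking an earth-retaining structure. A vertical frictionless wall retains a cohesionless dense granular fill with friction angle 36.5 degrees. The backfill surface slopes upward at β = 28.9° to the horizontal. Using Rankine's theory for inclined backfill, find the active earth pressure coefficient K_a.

0.379

K_a = cos β · (cos β − √(cos²β − cos²φ)) / (cos β + √(cos²β − cos²φ)).
cos β = 0.8755, cos φ = 0.8039, √(cos²β − cos²φ) = 0.3468.
K_a = 0.8755 × (0.8755 − 0.3468)/(0.8755 + 0.3468) = 0.3787.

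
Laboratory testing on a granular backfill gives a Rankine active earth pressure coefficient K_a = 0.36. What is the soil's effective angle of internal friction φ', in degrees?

K_a = tan²(45° − φ/2) ⇒ 45° − φ/2 = arctan(√0.36) = 30.96°.
φ = 2(45° − 30.96°) = 28.07°.

28.1°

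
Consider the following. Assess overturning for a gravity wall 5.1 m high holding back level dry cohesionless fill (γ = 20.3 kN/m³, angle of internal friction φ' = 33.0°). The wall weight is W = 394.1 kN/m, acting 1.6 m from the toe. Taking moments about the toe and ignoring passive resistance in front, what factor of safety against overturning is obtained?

4.77

K_a = tan²(45° − 33.0°/2) = 0.2948.
P_a = ½K_aγH² = 0.5×0.2948×20.3×5.1² = 77.83 kN/m, acting at H/3 = 1.700 m above the base.
Overturning moment M_o = P_a × H/3 = 77.83 × 1.700 = 132.3.
Resisting moment M_r = W × 1.6 = 394.1 × 1.6 = 630.6.
FS_overturning = M_r/M_o = 630.6/132.3 = 4.766.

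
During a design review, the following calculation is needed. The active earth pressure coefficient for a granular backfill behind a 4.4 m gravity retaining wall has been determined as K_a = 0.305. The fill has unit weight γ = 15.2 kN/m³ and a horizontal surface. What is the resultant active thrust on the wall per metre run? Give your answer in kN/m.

P = ½ K_a γ H² = 0.5 × 0.305 × 15.2 × 4.4² = 44.88 kN/m.

44.9 kN/m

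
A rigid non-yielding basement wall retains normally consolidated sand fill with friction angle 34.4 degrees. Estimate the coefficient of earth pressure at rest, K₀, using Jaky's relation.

K₀ = 1 − sin φ' = 1 − sin 34.4° = 0.4350.

0.435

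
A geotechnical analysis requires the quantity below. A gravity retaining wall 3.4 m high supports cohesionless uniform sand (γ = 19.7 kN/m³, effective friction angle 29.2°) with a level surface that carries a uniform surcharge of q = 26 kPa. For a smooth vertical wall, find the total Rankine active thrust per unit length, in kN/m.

K_a = tan²(45° − φ/2) = 0.3442.
Soil triangle: ½ K_a γ H² = 0.5×0.3442×19.7×3.4² = 39.19 kN/m.
Surcharge rectangle: K_a q H = 0.3442×26×3.4 = 30.43 kN/m.
Total = 39.19 + 30.43 = 69.62 kN/m.

69.6 kN/m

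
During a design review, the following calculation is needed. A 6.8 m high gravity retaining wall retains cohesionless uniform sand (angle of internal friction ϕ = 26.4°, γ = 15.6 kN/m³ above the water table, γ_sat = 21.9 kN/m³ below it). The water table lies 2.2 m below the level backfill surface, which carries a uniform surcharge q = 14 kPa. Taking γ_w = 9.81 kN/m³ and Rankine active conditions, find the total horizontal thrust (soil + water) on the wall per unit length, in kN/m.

K_a = tan²(45° − φ/2) = 0.3844.
γ' = 21.9 − 9.81 = 12.09 kN/m³. h₂ = H − d_w = 4.6 m.
σ'_h: at surface K_a·q = 5.382; at WT K_a(q+γd_w) = 18.58; at base K_a(q+γd_w+γ'h₂) = 39.96 kPa.
P₁ = ½(5.382+18.58)×2.2 = 26.35; P₂ = ½(18.58+39.96)×4.6 = 134.6; P_w = ½γ_w h₂² = 103.8.
Total = 26.35+134.6+103.8 = 264.8 kN/m.

265 kN/m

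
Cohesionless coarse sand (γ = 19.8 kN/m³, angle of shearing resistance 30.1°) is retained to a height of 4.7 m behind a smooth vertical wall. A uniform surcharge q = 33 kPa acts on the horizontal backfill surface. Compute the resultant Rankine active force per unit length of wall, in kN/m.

124 kN/m

K_a = tan²(45° − φ/2) = 0.3320.
Soil triangle: ½ K_a γ H² = 0.5×0.3320×19.8×4.7² = 72.60 kN/m.
Surcharge rectangle: K_a q H = 0.3320×33×4.7 = 51.49 kN/m.
Total = 72.60 + 51.49 = 124.1 kN/m.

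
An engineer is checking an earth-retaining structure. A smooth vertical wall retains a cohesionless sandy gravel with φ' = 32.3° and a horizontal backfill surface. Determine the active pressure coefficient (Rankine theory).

K_a = tan²(45° − φ/2) = tan²(28.85°) = 0.3035.

0.303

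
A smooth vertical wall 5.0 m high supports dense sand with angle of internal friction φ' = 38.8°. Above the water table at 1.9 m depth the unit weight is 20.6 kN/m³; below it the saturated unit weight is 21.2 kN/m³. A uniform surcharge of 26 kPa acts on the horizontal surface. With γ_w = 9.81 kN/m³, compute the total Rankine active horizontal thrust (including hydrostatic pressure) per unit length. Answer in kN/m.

126 kN/m

K_a = tan²(45° − φ/2) = 0.2296.
γ' = 21.2 − 9.81 = 11.39 kN/m³. h₂ = H − d_w = 3.1 m.
σ'_h: at surface K_a·q = 5.968; at WT K_a(q+γd_w) = 14.95; at base K_a(q+γd_w+γ'h₂) = 23.06 kPa.
P₁ = ½(5.968+14.95)×1.9 = 19.88; P₂ = ½(14.95+23.06)×3.1 = 58.92; P_w = ½γ_w h₂² = 47.14.
Total = 19.88+58.92+47.14 = 125.9 kN/m.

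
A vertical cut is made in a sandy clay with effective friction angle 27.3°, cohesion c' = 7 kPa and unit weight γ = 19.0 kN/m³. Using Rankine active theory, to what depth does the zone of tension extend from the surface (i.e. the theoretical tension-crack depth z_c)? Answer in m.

1.21 m

K_a = tan²(45° − 27.3°/2) = 0.3711; √K_a = 0.6092.
The active pressure is zero where K_a γ z = 2c√K_a, so z_c = 2c/(γ√K_a) = 2×7/(19.0×0.6092) = 1.210 m.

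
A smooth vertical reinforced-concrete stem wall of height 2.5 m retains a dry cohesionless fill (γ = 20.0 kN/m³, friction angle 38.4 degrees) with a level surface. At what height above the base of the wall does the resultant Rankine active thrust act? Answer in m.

0.833 m

K_a = 0.2337.
The pressure distribution is triangular, so the resultant acts at H/3 above the base = 2.5/3 = 0.8333 m.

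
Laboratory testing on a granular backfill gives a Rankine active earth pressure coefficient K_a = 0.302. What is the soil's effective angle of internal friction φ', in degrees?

K_a = tan²(45° − φ/2) ⇒ 45° − φ/2 = arctan(√0.302) = 28.79°.
φ = 2(45° − 28.79°) = 32.42°.

32.4°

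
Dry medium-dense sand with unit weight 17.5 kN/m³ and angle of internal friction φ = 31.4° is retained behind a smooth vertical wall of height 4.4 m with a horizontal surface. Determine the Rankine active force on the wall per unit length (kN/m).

K_a = tan²(45° − φ/2) = 0.3149.
P_a = ½ K_a γ H² = 0.5 × 0.3149 × 17.5 × 4.4² = 53.35 kN/m.

53.3 kN/m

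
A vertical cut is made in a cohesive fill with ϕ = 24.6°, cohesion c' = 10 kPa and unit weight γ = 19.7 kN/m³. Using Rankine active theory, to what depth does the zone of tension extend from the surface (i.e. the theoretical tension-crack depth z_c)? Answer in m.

K_a = tan²(45° − 24.6°/2) = 0.4121; √K_a = 0.6420.
The active pressure is zero where K_a γ z = 2c√K_a, so z_c = 2c/(γ√K_a) = 2×10/(19.7×0.6420) = 1.581 m.

1.58 m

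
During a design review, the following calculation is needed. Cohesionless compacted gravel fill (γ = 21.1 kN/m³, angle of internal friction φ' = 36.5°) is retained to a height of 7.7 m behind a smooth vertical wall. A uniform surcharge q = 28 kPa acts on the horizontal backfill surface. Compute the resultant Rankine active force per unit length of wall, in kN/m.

214 kN/m

K_a = tan²(45° − φ/2) = 0.2541.
Soil triangle: ½ K_a γ H² = 0.5×0.2541×21.1×7.7² = 158.9 kN/m.
Surcharge rectangle: K_a q H = 0.2541×28×7.7 = 54.77 kN/m.
Total = 158.9 + 54.77 = 213.7 kN/m.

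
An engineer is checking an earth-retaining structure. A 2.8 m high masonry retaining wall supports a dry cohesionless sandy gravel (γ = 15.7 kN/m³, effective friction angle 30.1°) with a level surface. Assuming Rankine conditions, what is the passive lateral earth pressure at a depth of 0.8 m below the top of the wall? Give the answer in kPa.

K_p = (1 + sin φ)/(1 − sin φ) = 3.012.
σ_h = K_p γ z = 3.012 × 15.7 × 0.8 = 37.83 kPa.

37.8 kPa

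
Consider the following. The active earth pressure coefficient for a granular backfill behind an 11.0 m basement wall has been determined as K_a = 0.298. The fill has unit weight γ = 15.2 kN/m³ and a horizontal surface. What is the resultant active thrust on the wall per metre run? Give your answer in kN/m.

274 kN/m

P = ½ K_a γ H² = 0.5 × 0.298 × 15.2 × 11.0² = 274.0 kN/m.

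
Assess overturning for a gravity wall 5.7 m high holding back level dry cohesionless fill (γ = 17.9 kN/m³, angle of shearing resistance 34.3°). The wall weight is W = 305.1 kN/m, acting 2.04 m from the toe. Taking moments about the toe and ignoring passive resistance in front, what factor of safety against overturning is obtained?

K_a = tan²(45° − 34.3°/2) = 0.2792.
P_a = ½K_aγH² = 0.5×0.2792×17.9×5.7² = 81.18 kN/m, acting at H/3 = 1.900 m above the base.
Overturning moment M_o = P_a × H/3 = 81.18 × 1.900 = 154.2.
Resisting moment M_r = W × 2.04 = 305.1 × 2.04 = 622.4.
FS_overturning = M_r/M_o = 622.4/154.2 = 4.035.

4.04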